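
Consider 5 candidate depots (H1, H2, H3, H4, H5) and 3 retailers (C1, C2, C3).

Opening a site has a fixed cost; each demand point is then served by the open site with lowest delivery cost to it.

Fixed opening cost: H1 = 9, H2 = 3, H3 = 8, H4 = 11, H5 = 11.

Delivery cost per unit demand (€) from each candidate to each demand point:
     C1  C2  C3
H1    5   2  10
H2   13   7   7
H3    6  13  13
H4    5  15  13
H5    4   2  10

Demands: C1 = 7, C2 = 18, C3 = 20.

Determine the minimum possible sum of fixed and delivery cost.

Open {H2, H5}: assign each demand point to its cheapest open site.
  C1→H5 7×4=28, C2→H5 18×2=36, C3→H2 20×7=140
  delivery cost 204, fixed 14 → total 218.
Compare {H1, H2}: delivery cost 211 + fixed 12 = 223.
Compare {H2, H3, H5}: delivery cost 204 + fixed 22 = 226.
Compare {H1, H2, H5}: delivery cost 204 + fixed 23 = 227.
All other subsets cost ≥ 223. Minimum total cost: 218.

218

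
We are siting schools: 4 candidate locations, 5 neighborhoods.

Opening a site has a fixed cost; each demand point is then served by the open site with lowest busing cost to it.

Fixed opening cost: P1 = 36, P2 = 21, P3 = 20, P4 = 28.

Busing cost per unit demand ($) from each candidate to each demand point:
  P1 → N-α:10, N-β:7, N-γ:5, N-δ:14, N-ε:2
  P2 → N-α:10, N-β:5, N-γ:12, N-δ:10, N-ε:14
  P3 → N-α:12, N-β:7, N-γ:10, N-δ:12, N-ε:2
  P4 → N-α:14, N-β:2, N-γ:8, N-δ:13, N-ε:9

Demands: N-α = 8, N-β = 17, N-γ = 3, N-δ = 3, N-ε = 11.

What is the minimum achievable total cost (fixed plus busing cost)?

Open {P1, P4}: assign each demand point to its cheapest open site.
  N-α→P1 8×10=80, N-β→P4 17×2=34, N-γ→P1 3×5=15, N-δ→P4 3×13=39, N-ε→P1 11×2=22
  busing cost 190, fixed 64 → total 254.
Compare {P2, P3, P4}: busing cost 190 + fixed 69 = 259.
Compare {P3, P4}: busing cost 212 + fixed 48 = 260.
Compare {P1, P2, P4}: busing cost 181 + fixed 85 = 266.
All other subsets cost ≥ 259. Minimum total cost: 254.

254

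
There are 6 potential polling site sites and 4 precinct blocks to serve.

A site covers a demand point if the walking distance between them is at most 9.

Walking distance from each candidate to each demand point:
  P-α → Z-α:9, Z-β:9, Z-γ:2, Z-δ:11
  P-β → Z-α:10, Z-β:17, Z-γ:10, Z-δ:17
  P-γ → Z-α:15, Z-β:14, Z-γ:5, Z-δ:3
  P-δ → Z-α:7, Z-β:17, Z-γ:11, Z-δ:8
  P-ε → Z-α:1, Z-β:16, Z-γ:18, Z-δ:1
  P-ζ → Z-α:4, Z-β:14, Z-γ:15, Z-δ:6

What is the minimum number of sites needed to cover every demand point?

Coverage sets (demand points within 9 of each site):
  P-α: {Z-α, Z-β, Z-γ}
  P-β: {}
  P-γ: {Z-γ, Z-δ}
  P-δ: {Z-α, Z-δ}
  P-ε: {Z-α, Z-δ}
  P-ζ: {Z-α, Z-δ}
No single site covers all 4 demand points.
But {P-α, P-γ} covers everything, so the minimum is 2.

2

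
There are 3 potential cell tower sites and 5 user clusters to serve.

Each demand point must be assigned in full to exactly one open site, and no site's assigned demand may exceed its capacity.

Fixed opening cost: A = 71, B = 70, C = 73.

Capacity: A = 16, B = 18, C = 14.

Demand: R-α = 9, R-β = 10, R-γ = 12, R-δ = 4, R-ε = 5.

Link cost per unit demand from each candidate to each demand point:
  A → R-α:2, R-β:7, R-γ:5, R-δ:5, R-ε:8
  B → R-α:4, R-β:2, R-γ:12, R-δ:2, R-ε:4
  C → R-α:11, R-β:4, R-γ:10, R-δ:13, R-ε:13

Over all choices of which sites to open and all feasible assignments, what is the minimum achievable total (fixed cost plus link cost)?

378

Open {A, B, C}; cheapest assignment that respects the capacities:
  A (cap 16, load 12): R-γ — cost 12×5 = 60
  B (cap 18, load 18): R-α, R-δ, R-ε — cost 9×4 + 4×2 + 5×4 = 64
  C (cap 14, load 10): R-β — cost 10×4 = 40
  Shipping 164, fixed 214 → total 378.
  Any other capacity-feasible assignment to {A, B, C} ships for at least 164.
Total demand is 40 and no other set of sites has combined capacity ≥ 40, so {A, B, C} is the only feasible choice of open sites. Minimum: 378.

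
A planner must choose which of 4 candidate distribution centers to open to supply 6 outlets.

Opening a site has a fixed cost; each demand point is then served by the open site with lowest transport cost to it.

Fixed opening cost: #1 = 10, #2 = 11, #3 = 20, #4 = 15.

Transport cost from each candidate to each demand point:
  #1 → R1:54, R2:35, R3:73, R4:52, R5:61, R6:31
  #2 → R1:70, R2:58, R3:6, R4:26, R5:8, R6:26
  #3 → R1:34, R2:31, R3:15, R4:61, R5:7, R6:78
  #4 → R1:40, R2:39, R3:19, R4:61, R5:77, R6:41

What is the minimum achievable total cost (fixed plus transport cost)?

161

Open {#2, #3}: assign each demand point to its cheapest open site.
  R1→#3 34, R2→#3 31, R3→#2 6, R4→#2 26, R5→#3 7, R6→#2 26
  transport cost 130, fixed 31 → total 161.
Compare {#2, #4}: transport cost 145 + fixed 26 = 171.
Compare {#1, #2, #3}: transport cost 130 + fixed 41 = 171.
Compare {#1, #2}: transport cost 155 + fixed 21 = 176.
All other subsets cost ≥ 171. Minimum total cost: 161.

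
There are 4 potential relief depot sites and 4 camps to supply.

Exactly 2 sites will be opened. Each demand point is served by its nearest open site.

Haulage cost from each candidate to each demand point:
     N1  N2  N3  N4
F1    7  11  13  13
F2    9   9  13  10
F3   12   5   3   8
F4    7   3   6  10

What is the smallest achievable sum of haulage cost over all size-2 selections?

21

Open {F3, F4}.
  N1→F4 7, N2→F4 3, N3→F3 3, N4→F3 8  ⇒ total 21.
Compare {F1, F3}: total 23.
Compare {F2, F3}: total 25.
No size-2 selection does better; minimum is 21.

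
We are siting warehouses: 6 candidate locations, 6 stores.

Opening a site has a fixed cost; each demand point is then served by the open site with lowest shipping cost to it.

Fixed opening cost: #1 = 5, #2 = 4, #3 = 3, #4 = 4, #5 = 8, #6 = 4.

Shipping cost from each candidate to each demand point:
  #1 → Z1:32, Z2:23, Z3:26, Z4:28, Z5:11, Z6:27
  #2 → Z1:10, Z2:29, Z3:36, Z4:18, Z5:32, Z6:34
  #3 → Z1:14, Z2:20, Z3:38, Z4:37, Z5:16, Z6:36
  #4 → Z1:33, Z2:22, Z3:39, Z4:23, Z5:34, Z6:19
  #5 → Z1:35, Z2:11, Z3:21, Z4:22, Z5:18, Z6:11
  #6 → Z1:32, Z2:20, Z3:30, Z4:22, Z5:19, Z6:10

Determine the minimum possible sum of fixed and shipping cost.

99

Open {#1, #2, #5}: assign each demand point to its cheapest open site.
  Z1→#2 10, Z2→#5 11, Z3→#5 21, Z4→#2 18, Z5→#1 11, Z6→#5 11
  shipping cost 82, fixed 17 → total 99.
Compare {#2, #5}: shipping cost 89 + fixed 12 = 101.
Compare {#2, #3, #5}: shipping cost 87 + fixed 15 = 102.
Compare {#1, #2, #3, #5}: shipping cost 82 + fixed 20 = 102.
All other subsets cost ≥ 101. Minimum total cost: 99.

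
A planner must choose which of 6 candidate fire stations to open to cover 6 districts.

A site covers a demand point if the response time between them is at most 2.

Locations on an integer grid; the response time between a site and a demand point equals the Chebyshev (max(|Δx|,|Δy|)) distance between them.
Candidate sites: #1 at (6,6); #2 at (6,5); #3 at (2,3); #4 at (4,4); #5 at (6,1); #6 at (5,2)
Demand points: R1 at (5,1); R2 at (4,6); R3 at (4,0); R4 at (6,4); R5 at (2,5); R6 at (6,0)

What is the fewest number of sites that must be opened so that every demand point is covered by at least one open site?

Coverage sets (demand points within 2 of each site):
  #1: {R2, R4}
  #2: {R2, R4}
  #3: {R5}
  #4: {R2, R4, R5}
  #5: {R1, R3, R6}
  #6: {R1, R3, R4, R6}
No single site covers all 6 demand points.
But {#4, #5} covers everything, so the minimum is 2.

2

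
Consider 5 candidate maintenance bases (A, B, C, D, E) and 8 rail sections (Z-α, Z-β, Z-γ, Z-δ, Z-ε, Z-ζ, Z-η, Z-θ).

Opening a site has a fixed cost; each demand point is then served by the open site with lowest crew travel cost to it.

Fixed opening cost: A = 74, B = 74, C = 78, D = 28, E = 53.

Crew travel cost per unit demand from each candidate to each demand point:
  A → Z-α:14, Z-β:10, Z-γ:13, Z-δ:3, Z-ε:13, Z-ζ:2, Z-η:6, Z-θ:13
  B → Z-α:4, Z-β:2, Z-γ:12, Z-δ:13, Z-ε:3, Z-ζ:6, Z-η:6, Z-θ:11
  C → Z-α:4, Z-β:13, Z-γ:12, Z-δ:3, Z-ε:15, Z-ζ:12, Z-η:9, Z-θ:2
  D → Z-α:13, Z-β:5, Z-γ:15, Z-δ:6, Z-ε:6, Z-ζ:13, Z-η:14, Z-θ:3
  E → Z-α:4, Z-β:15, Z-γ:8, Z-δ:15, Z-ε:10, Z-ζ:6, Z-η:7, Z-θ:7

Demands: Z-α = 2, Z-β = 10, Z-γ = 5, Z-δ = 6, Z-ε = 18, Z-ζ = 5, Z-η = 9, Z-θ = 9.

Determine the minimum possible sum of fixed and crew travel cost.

Open {B, D}: assign each demand point to its cheapest open site.
  Z-α→B 2×4=8, Z-β→B 10×2=20, Z-γ→B 5×12=60, Z-δ→D 6×6=36, Z-ε→B 18×3=54, Z-ζ→B 5×6=30, Z-η→B 9×6=54, Z-θ→D 9×3=27
  crew travel cost 289, fixed 102 → total 391.
Compare {B, C}: crew travel cost 262 + fixed 152 = 414.
Compare {B, D, E}: crew travel cost 269 + fixed 155 = 424.
Compare {A, B, D}: crew travel cost 251 + fixed 176 = 427.
All other subsets cost ≥ 414. Minimum total cost: 391.

391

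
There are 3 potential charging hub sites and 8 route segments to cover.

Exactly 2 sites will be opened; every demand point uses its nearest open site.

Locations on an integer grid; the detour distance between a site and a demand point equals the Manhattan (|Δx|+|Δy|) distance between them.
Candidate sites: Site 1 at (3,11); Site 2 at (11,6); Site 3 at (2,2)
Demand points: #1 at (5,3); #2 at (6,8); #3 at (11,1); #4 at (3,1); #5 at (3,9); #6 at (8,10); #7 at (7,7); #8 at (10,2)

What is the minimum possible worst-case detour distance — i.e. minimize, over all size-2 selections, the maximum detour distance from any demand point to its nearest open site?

8

Open {Site 2, Site 3}.
  Farthest demand point is #5 at detour distance 8 (to Site 3); all others are ≤ 8.
With {Site 1, Site 2} the worst case is 10.
With {Site 1, Site 3} the worst case is 10.
No size-2 selection achieves below 8.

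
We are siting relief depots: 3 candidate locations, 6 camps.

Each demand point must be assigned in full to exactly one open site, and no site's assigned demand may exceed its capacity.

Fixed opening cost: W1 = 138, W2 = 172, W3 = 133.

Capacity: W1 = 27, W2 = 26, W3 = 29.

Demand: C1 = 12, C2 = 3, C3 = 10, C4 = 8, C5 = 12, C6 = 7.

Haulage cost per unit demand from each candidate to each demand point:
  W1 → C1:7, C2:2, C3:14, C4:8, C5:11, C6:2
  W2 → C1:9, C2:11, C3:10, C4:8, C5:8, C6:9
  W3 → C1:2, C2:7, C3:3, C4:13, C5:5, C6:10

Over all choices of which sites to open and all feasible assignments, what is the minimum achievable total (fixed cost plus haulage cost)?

544

Open {W1, W3}; cheapest assignment that respects the capacities:
  W1 (cap 27, load 27): C1, C4, C6 — cost 12×7 + 8×8 + 7×2 = 162
  W3 (cap 29, load 25): C2, C3, C5 — cost 3×7 + 10×3 + 12×5 = 111
  Shipping 273, fixed 271 → total 544.
  Any other capacity-feasible assignment to {W1, W3} ships for at least 273.
Compare {W2, W3}: its best feasible assignment gives total 622.
Compare {W1, W2, W3}: its best feasible assignment gives total 677.
Every other set of open sites that can feasibly serve all demand totals ≥ 622 even under its best assignment. Minimum: 544.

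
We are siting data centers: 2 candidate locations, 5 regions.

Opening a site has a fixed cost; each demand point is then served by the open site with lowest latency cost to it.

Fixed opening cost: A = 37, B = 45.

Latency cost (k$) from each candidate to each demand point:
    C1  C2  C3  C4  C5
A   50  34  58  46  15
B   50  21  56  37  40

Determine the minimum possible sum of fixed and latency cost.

240

Open {A}: assign each demand point to its cheapest open site.
  C1→A 50, C2→A 34, C3→A 58, C4→A 46, C5→A 15
  latency cost 203, fixed 37 → total 240.
Compare {B}: latency cost 204 + fixed 45 = 249.
Compare {A, B}: latency cost 179 + fixed 82 = 261.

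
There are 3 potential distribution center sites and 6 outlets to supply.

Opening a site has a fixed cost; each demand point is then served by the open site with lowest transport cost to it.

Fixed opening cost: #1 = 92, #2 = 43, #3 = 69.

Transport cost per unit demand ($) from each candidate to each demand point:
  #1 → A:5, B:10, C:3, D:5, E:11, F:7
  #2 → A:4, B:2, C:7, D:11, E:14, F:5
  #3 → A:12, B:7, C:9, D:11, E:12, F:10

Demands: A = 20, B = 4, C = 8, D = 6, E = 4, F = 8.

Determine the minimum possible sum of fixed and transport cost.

Open {#2}: assign each demand point to its cheapest open site.
  A→#2 20×4=80, B→#2 4×2=8, C→#2 8×7=56, D→#2 6×11=66, E→#2 4×14=56, F→#2 8×5=40
  transport cost 306, fixed 43 → total 349.
Compare {#1, #2}: transport cost 226 + fixed 135 = 361.
Compare {#1}: transport cost 294 + fixed 92 = 386.
Compare {#2, #3}: transport cost 298 + fixed 112 = 410.
All other subsets cost ≥ 361. Minimum total cost: 349.

349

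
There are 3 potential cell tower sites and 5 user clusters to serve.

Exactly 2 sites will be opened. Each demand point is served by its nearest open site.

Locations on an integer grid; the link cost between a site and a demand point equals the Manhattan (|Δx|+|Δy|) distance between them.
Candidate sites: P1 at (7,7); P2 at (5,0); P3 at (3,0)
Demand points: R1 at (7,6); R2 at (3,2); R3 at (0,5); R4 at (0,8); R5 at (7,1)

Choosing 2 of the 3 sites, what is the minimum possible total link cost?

Open {P1, P3}.
  R1→P1 1, R2→P3 2, R3→P3 8, R4→P1 8, R5→P3 5  ⇒ total 24.
Compare {P1, P2}: total 25.
Compare {P2, P3}: total 32.

24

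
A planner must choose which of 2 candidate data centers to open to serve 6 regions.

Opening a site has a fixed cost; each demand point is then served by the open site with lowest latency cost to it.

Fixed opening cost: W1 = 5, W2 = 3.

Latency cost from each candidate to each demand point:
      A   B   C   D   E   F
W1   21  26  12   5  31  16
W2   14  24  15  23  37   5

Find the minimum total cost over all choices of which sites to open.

99

Open {W1, W2}: assign each demand point to its cheapest open site.
  A→W2 14, B→W2 24, C→W1 12, D→W1 5, E→W1 31, F→W2 5
  latency cost 91, fixed 8 → total 99.
Compare {W1}: latency cost 111 + fixed 5 = 116.
Compare {W2}: latency cost 118 + fixed 3 = 121.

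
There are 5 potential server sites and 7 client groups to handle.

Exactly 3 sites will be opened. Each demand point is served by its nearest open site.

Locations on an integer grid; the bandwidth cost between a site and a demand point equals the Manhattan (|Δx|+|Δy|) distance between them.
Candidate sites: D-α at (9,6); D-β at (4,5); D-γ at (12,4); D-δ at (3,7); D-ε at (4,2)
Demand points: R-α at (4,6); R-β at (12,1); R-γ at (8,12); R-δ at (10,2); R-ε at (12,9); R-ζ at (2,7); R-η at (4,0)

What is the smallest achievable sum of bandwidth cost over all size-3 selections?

27

Open {D-γ, D-δ, D-ε}.
  R-α→D-δ 2, R-β→D-γ 3, R-γ→D-δ 10, R-δ→D-γ 4, R-ε→D-γ 5, R-ζ→D-δ 1, R-η→D-ε 2  ⇒ total 27.
Compare {D-α, D-β, D-γ}: total 29.
Compare {D-β, D-γ, D-δ}: total 29.
No size-3 selection does better; minimum is 27.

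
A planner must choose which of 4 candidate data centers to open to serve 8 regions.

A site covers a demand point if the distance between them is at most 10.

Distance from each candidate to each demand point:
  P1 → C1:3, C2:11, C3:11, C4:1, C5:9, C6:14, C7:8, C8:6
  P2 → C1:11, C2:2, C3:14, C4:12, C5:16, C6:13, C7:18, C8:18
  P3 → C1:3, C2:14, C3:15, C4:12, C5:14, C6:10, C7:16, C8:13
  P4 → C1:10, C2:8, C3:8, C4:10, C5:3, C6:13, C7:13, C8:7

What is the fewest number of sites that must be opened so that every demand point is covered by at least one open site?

Coverage sets (demand points within 10 of each site):
  P1: {C1, C4, C5, C7, C8}
  P2: {C2}
  P3: {C1, C6}
  P4: {C1, C2, C3, C4, C5, C8}
No 2 sites suffice: every size-2 union leaves at least one demand point uncovered.
But {P1, P3, P4} covers everything, so the minimum is 3.

3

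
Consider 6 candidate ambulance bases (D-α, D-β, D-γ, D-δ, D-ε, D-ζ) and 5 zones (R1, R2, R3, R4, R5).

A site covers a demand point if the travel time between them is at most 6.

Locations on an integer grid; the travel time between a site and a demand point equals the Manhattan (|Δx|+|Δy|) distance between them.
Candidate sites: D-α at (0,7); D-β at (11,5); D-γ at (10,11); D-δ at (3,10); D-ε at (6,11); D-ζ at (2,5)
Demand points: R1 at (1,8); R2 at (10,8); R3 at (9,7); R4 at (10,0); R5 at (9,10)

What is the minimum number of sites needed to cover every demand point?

Coverage sets (demand points within 6 of each site):
  D-α: {R1}
  D-β: {R2, R3, R4}
  D-γ: {R2, R3, R5}
  D-δ: {R1, R5}
  D-ε: {R5}
  D-ζ: {R1}
No single site covers all 5 demand points.
But {D-β, D-δ} covers everything, so the minimum is 2.

2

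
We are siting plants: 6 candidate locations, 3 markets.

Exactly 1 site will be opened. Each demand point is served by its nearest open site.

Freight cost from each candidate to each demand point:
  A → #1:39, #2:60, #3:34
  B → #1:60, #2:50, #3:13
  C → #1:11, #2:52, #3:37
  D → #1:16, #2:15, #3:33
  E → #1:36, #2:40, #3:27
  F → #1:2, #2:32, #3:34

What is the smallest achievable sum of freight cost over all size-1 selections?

Open {D}.
  #1→D 16, #2→D 15, #3→D 33  ⇒ total 64.
Compare {F}: total 68.
Compare {C}: total 100.
No size-1 selection does better; minimum is 64.

64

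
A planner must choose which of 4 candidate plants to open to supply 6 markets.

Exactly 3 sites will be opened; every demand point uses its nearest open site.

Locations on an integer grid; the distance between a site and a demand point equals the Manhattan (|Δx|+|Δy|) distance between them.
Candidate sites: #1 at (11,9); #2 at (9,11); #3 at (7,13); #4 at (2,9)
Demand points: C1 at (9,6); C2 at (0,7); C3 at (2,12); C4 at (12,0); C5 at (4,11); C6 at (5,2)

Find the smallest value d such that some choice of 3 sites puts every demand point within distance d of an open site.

10

Open {#1, #2, #4}.
  Farthest demand point is C4 at distance 10 (to #1); all others are ≤ 10.
With {#1, #3, #4} the worst case is 10.
With {#1, #2, #3} the worst case is 13.
No size-3 selection achieves below 10.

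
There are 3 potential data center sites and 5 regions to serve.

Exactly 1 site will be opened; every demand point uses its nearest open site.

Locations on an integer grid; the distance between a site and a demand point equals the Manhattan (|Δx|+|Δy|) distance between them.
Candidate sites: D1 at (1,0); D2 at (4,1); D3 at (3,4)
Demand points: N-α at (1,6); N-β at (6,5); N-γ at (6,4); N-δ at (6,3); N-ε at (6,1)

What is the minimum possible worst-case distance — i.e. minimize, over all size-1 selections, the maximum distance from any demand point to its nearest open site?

Open {D3}.
  Farthest demand point is N-ε at distance 6 (to D3); all others are ≤ 6.
With {D2} the worst case is 8.
With {D1} the worst case is 10.
No size-1 selection achieves below 6.

6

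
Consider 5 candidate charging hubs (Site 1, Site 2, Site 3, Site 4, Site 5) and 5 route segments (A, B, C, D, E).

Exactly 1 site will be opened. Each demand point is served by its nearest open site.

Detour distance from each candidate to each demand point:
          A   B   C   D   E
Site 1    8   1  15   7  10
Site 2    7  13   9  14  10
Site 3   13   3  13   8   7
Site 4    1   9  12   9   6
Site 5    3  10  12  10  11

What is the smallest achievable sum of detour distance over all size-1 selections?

37

Open {Site 4}.
  A→Site 4 1, B→Site 4 9, C→Site 4 12, D→Site 4 9, E→Site 4 6  ⇒ total 37.
Compare {Site 1}: total 41.
Compare {Site 3}: total 44.
No size-1 selection does better; minimum is 37.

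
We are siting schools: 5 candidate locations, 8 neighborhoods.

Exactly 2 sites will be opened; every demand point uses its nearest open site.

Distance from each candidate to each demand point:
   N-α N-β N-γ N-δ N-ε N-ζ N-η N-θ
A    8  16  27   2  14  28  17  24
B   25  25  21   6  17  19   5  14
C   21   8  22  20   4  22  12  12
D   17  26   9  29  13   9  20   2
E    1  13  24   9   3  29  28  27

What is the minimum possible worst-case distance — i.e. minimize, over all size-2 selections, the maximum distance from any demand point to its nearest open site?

Open {A, D}.
  Farthest demand point is N-η at distance 17 (to A); all others are ≤ 17.
With {C, D} the worst case is 20.
With {D, E} the worst case is 20.
No size-2 selection achieves below 17.

17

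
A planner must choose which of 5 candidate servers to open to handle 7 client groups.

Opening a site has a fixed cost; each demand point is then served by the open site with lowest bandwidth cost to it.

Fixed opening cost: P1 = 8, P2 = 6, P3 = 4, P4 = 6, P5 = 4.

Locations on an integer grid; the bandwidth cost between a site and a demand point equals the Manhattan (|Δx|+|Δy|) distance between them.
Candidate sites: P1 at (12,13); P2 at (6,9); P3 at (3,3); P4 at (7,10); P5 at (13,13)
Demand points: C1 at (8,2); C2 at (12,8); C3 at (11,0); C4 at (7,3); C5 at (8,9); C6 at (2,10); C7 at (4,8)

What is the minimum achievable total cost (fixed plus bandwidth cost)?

Open {P2, P3}: assign each demand point to its cheapest open site.
  C1→P3 6, C2→P2 7, C3→P3 11, C4→P3 4, C5→P2 2, C6→P2 5, C7→P2 3
  bandwidth cost 38, fixed 10 → total 48.
Compare {P3, P4}: bandwidth cost 40 + fixed 10 = 50.
Compare {P2, P3, P5}: bandwidth cost 37 + fixed 14 = 51.
Compare {P2}: bandwidth cost 47 + fixed 6 = 53.
All other subsets cost ≥ 50. Minimum total cost: 48.

48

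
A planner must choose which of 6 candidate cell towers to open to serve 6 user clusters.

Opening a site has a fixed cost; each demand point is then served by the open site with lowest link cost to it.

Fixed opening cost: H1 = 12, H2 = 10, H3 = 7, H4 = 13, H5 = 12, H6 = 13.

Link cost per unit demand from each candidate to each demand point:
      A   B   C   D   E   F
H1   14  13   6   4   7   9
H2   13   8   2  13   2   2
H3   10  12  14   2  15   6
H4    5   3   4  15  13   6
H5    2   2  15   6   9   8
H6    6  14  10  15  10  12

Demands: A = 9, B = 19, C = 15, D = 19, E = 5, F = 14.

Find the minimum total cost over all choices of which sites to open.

191

Open {H2, H3, H5}: assign each demand point to its cheapest open site.
  A→H5 9×2=18, B→H5 19×2=38, C→H2 15×2=30, D→H3 19×2=38, E→H2 5×2=10, F→H2 14×2=28
  link cost 162, fixed 29 → total 191.
Compare {H1, H2, H3, H5}: link cost 162 + fixed 41 = 203.
Compare {H2, H3, H4, H5}: link cost 162 + fixed 42 = 204.
Compare {H2, H3, H5, H6}: link cost 162 + fixed 42 = 204.
All other subsets cost ≥ 203. Minimum total cost: 191.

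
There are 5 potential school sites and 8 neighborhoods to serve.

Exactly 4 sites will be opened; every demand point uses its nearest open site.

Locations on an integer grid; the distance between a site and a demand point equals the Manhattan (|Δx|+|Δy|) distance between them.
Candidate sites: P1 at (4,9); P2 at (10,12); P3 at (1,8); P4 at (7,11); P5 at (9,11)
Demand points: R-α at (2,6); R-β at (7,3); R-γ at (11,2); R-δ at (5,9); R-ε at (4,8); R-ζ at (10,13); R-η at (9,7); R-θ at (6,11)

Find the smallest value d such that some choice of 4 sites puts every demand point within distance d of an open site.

Open {P1, P2, P3, P4}.
  Farthest demand point is R-γ at distance 11 (to P2); all others are ≤ 11.
With {P1, P2, P3, P5} the worst case is 11.
With {P1, P2, P4, P5} the worst case is 11.
No size-4 selection achieves below 11.

11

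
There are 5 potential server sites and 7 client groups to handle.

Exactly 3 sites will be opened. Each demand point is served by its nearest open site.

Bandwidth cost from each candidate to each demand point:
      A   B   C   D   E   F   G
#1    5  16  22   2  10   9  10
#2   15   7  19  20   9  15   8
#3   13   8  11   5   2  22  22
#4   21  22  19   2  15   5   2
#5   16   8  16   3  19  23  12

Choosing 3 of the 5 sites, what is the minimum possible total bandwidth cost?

35

Open {#1, #3, #4}.
  A→#1 5, B→#3 8, C→#3 11, D→#1 2, E→#3 2, F→#4 5, G→#4 2  ⇒ total 35.
Compare {#2, #3, #4}: total 42.
Compare {#3, #4, #5}: total 43.
No size-3 selection does better; minimum is 35.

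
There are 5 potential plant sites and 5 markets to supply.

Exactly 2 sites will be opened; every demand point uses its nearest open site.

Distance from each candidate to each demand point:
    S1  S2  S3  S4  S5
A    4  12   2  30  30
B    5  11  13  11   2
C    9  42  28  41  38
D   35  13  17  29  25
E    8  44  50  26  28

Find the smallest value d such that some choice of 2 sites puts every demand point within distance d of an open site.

Open {A, B}.
  Farthest demand point is S2 at distance 11 (to B); all others are ≤ 11.
With {B, C} the worst case is 13.
With {B, D} the worst case is 13.
No size-2 selection achieves below 11.

11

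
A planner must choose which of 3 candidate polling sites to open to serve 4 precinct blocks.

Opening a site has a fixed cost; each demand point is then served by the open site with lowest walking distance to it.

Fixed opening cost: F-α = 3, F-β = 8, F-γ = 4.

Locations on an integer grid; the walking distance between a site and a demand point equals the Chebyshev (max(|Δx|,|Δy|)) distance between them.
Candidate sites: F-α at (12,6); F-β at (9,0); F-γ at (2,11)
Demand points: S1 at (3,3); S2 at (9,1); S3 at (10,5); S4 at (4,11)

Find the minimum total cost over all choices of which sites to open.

24

Open {F-α, F-γ}: assign each demand point to its cheapest open site.
  S1→F-γ 8, S2→F-α 5, S3→F-α 2, S4→F-γ 2
  walking distance 17, fixed 7 → total 24.
Compare {F-β, F-γ}: walking distance 14 + fixed 12 = 26.
Compare {F-α, F-β, F-γ}: walking distance 11 + fixed 15 = 26.
Compare {F-α}: walking distance 24 + fixed 3 = 27.
All other subsets cost ≥ 26. Minimum total cost: 24.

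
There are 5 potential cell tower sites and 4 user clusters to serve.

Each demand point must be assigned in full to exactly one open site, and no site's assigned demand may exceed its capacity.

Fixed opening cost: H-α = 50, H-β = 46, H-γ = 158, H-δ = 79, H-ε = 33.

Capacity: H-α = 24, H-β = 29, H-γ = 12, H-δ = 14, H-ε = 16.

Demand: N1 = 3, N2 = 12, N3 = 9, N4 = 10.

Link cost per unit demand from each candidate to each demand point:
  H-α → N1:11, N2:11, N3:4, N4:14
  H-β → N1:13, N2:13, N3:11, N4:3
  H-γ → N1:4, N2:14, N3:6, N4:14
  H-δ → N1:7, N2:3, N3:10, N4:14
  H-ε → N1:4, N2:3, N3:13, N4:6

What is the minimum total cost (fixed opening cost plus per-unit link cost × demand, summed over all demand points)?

Open {H-α, H-β, H-ε}; cheapest assignment that respects the capacities:
  H-α (cap 24, load 9): N3 — cost 9×4 = 36
  H-β (cap 29, load 10): N4 — cost 10×3 = 30
  H-ε (cap 16, load 15): N1, N2 — cost 3×4 + 12×3 = 48
  Shipping 114, fixed 129 → total 243.
  Any other capacity-feasible assignment to {H-α, H-β, H-ε} ships for at least 114.
Compare {H-β, H-ε}: its best feasible assignment gives total 256.
Compare {H-α, H-δ, H-ε}: its best feasible assignment gives total 306.
Every other set of open sites that can feasibly serve all demand totals ≥ 256 even under its best assignment. Minimum: 243.

243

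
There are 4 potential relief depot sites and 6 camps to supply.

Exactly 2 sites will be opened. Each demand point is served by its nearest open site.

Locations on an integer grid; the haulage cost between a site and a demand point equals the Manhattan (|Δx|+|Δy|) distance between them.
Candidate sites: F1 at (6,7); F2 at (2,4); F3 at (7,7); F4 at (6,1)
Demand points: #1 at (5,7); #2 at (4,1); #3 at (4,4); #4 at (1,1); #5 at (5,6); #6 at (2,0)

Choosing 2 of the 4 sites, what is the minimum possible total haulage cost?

18

Open {F1, F2}.
  #1→F1 1, #2→F2 5, #3→F2 2, #4→F2 4, #5→F1 2, #6→F2 4  ⇒ total 18.
Compare {F1, F4}: total 20.
Compare {F2, F3}: total 20.
No size-2 selection does better; minimum is 18.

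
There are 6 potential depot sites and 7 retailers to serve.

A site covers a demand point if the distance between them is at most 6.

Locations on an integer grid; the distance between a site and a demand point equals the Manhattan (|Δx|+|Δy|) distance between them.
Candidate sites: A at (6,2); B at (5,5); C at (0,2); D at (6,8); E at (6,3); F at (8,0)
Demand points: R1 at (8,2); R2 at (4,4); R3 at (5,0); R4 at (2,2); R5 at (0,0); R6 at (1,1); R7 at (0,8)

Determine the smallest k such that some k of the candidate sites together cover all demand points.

Coverage sets (demand points within 6 of each site):
  A: {R1, R2, R3, R4, R6}
  B: {R1, R2, R3, R4}
  C: {R2, R4, R5, R6, R7}
  D: {R2, R7}
  E: {R1, R2, R3, R4}
  F: {R1, R3}
No single site covers all 7 demand points.
But {A, C} covers everything, so the minimum is 2.

2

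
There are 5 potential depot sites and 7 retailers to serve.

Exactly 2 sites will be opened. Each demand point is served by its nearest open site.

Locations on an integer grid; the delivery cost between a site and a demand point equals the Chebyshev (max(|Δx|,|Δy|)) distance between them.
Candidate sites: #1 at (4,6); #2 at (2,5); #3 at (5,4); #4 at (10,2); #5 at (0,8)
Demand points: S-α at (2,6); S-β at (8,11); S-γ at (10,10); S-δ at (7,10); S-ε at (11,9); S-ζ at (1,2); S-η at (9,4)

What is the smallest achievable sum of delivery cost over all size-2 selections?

Open {#1, #4}.
  S-α→#1 2, S-β→#1 5, S-γ→#1 6, S-δ→#1 4, S-ε→#1 7, S-ζ→#1 4, S-η→#4 2  ⇒ total 30.
Compare {#1, #2}: total 31.
Compare {#1, #3}: total 31.
No size-2 selection does better; minimum is 30.

30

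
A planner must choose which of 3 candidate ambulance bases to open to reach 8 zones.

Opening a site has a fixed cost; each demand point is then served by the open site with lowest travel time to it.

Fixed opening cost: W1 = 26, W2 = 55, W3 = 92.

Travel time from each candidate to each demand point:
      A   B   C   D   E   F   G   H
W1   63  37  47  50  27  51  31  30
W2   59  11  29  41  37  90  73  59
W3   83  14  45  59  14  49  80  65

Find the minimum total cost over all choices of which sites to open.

Open {W1, W2}: assign each demand point to its cheapest open site.
  A→W2 59, B→W2 11, C→W2 29, D→W2 41, E→W1 27, F→W1 51, G→W1 31, H→W1 30
  travel time 279, fixed 81 → total 360.
Compare {W1}: travel time 336 + fixed 26 = 362.
Compare {W1, W3}: travel time 296 + fixed 118 = 414.
Compare {W1, W2, W3}: travel time 264 + fixed 173 = 437.
All other subsets cost ≥ 362. Minimum total cost: 360.

360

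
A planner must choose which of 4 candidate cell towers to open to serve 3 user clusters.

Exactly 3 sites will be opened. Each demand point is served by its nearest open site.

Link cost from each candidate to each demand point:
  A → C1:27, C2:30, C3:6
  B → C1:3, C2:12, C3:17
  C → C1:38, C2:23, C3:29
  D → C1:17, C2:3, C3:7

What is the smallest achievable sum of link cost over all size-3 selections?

12

Open {A, B, D}.
  C1→B 3, C2→D 3, C3→A 6  ⇒ total 12.
Compare {B, C, D}: total 13.
Compare {A, B, C}: total 21.
No size-3 selection does better; minimum is 12.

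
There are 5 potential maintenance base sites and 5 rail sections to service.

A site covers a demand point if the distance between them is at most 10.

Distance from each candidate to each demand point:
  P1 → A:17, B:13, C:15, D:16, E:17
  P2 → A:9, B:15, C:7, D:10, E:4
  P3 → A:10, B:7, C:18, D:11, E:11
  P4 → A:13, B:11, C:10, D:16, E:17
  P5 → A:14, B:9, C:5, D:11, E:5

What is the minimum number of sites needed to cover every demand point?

Coverage sets (demand points within 10 of each site):
  P1: {}
  P2: {A, C, D, E}
  P3: {A, B}
  P4: {C}
  P5: {B, C, E}
No single site covers all 5 demand points.
But {P2, P3} covers everything, so the minimum is 2.

2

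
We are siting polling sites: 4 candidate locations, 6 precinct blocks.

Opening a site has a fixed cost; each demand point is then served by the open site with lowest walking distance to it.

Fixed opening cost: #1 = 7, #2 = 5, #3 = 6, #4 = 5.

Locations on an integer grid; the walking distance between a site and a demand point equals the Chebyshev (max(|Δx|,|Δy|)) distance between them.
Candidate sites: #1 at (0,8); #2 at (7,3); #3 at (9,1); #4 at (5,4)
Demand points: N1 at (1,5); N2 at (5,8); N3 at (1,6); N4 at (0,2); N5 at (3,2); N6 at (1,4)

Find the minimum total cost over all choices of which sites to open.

Open {#4}: assign each demand point to its cheapest open site.
  N1→#4 4, N2→#4 4, N3→#4 4, N4→#4 5, N5→#4 2, N6→#4 4
  walking distance 23, fixed 5 → total 28.
Compare {#1, #4}: walking distance 20 + fixed 12 = 32.
Compare {#1}: walking distance 26 + fixed 7 = 33.
Compare {#2, #4}: walking distance 23 + fixed 10 = 33.
All other subsets cost ≥ 32. Minimum total cost: 28.

28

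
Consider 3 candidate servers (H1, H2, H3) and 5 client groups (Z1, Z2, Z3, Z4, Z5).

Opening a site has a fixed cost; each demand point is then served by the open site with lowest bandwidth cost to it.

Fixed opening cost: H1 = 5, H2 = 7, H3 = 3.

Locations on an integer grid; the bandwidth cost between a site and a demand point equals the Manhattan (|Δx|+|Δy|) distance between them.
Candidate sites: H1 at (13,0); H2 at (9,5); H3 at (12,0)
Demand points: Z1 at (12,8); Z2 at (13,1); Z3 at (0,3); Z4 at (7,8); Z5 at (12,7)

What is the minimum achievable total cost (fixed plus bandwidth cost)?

Open {H2, H3}: assign each demand point to its cheapest open site.
  Z1→H2 6, Z2→H3 2, Z3→H2 11, Z4→H2 5, Z5→H2 5
  bandwidth cost 29, fixed 10 → total 39.
Compare {H1, H2}: bandwidth cost 28 + fixed 12 = 40.
Compare {H2}: bandwidth cost 35 + fixed 7 = 42.
Compare {H1, H2, H3}: bandwidth cost 28 + fixed 15 = 43.
All other subsets cost ≥ 40. Minimum total cost: 39.

39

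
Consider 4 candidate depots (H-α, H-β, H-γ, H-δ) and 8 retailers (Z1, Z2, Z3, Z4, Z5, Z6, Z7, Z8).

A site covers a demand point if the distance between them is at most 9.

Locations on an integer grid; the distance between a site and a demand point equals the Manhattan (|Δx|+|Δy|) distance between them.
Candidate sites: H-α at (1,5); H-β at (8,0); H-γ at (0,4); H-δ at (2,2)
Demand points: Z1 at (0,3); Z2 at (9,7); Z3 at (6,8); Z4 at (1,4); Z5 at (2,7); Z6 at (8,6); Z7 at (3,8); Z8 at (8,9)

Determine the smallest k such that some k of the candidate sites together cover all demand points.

2

Coverage sets (demand points within 9 of each site):
  H-α: {Z1, Z3, Z4, Z5, Z6, Z7}
  H-β: {Z2, Z6, Z8}
  H-γ: {Z1, Z4, Z5, Z7}
  H-δ: {Z1, Z4, Z5, Z7}
No single site covers all 8 demand points.
But {H-α, H-β} covers everything, so the minimum is 2.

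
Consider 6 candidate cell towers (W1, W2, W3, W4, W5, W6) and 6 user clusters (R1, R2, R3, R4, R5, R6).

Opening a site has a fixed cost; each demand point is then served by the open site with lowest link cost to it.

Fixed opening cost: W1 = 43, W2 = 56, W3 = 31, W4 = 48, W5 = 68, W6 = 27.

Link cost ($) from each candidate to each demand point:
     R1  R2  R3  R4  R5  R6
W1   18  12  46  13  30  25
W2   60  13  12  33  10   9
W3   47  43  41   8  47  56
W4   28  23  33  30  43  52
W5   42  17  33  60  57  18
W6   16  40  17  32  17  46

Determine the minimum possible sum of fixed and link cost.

170

Open {W1, W6}: assign each demand point to its cheapest open site.
  R1→W6 16, R2→W1 12, R3→W6 17, R4→W1 13, R5→W6 17, R6→W1 25
  link cost 100, fixed 70 → total 170.
Compare {W1, W2}: link cost 74 + fixed 99 = 173.
Compare {W2, W6}: link cost 92 + fixed 83 = 175.
Compare {W2, W3, W6}: link cost 68 + fixed 114 = 182.
All other subsets cost ≥ 173. Minimum total cost: 170.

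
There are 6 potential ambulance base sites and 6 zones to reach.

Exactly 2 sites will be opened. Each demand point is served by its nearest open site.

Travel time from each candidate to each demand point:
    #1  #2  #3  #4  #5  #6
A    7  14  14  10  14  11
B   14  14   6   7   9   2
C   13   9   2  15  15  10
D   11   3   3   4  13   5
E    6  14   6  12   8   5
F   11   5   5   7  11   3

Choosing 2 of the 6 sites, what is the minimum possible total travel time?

29

Open {D, E}.
  #1→E 6, #2→D 3, #3→D 3, #4→D 4, #5→E 8, #6→D 5  ⇒ total 29.
Compare {B, D}: total 32.
Compare {E, F}: total 34.
No size-2 selection does better; minimum is 29.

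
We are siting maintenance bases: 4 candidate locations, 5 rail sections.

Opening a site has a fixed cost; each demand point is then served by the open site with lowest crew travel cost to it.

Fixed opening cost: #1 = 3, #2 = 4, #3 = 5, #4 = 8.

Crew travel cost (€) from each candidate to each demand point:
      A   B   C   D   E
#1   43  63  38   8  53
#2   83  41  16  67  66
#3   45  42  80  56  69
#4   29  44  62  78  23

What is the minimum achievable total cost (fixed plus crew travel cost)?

Open {#1, #2, #4}: assign each demand point to its cheapest open site.
  A→#4 29, B→#2 41, C→#2 16, D→#1 8, E→#4 23
  crew travel cost 117, fixed 15 → total 132.
Compare {#1, #2, #3, #4}: crew travel cost 117 + fixed 20 = 137.
Compare {#1, #4}: crew travel cost 142 + fixed 11 = 153.
Compare {#1, #3, #4}: crew travel cost 140 + fixed 16 = 156.
All other subsets cost ≥ 137. Minimum total cost: 132.

132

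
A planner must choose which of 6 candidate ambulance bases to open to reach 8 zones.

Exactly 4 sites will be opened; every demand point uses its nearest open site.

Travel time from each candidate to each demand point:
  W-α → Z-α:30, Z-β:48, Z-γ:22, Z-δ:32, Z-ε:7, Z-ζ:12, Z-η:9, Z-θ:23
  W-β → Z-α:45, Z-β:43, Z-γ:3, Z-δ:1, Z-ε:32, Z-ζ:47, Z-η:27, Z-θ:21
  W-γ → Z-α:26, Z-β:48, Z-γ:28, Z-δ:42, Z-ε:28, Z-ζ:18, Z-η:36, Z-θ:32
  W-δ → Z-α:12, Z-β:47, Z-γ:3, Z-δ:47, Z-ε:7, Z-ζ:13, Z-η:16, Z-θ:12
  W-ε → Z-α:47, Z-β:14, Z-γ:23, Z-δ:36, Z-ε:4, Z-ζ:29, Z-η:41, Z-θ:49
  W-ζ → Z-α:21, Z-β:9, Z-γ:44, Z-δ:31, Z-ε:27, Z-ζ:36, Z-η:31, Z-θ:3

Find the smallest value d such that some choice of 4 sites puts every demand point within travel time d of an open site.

Open {W-α, W-β, W-δ, W-ζ}.
  Farthest demand point is Z-α at travel time 12 (to W-δ); all others are ≤ 12.
With {W-α, W-β, W-δ, W-ε} the worst case is 14.
With {W-β, W-γ, W-δ, W-ε} the worst case is 16.
No size-4 selection achieves below 12.

12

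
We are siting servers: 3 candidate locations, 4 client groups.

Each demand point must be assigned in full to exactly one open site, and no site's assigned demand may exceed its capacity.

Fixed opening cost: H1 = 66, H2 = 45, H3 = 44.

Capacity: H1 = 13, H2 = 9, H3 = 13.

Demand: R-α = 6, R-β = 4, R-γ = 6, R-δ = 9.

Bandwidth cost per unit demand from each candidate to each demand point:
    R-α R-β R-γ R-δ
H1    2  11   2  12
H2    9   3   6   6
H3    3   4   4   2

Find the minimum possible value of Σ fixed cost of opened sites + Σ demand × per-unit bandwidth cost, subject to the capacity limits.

168

Open {H1, H3}; cheapest assignment that respects the capacities:
  H1 (cap 13, load 12): R-α, R-γ — cost 6×2 + 6×2 = 24
  H3 (cap 13, load 13): R-β, R-δ — cost 4×4 + 9×2 = 34
  Shipping 58, fixed 110 → total 168.
  Any other capacity-feasible assignment to {H1, H3} ships for at least 58.
Compare {H1, H2, H3}: its best feasible assignment gives total 209.
Every other set of open sites that can feasibly serve all demand totals ≥ 209 even under its best assignment. Minimum: 168.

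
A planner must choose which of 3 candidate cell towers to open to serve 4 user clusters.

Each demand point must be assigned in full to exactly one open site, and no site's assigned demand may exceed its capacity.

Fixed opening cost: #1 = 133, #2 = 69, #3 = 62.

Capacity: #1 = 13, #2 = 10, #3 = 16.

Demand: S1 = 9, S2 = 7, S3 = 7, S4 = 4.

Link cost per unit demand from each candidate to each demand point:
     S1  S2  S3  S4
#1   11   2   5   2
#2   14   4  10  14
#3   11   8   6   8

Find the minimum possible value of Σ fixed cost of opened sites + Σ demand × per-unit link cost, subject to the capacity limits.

358

Open {#1, #3}; cheapest assignment that respects the capacities:
  #1 (cap 13, load 11): S2, S4 — cost 7×2 + 4×2 = 22
  #3 (cap 16, load 16): S1, S3 — cost 9×11 + 7×6 = 141
  Shipping 163, fixed 195 → total 358.
  Any other capacity-feasible assignment to {#1, #3} ships for at least 163.
Compare {#1, #2, #3}: its best feasible assignment gives total 427.
Every other set of open sites that can feasibly serve all demand totals ≥ 427 even under its best assignment. Minimum: 358.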